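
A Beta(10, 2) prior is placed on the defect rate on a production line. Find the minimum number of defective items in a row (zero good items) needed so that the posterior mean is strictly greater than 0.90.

After k defective items and 0 good items the posterior is Beta(10+k, 2), with mean (10+k)/(10+2+k).
Set (10+k)/(12+k) > 0.90 and solve: k > (0.90·12 − 10)/(1 − 0.90) = 8.000.
The smallest integer exceeding 8.000 is 9.

k = 9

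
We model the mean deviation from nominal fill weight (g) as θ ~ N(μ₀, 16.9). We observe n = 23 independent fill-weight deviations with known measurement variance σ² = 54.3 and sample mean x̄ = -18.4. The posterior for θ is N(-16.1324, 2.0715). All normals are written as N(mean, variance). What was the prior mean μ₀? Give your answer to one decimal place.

With known observation variance, the Normal–Normal posterior has precision τ_n = τ₀ + n/σ² and mean μ_n = (τ₀μ₀ + (n/σ²)x̄)/τ_n.
Here τ₀ = 1/16.9 = 0.059172 and τ_data = 23/54.3 = 0.423573, so τ_n = 0.482745.
Rearranging for μ₀: μ₀ = (μ_n·τ_n − τ_data·x̄)/τ₀ = (-16.1324·0.482745 − 0.423573·-18.4) / 0.059172 = 0.005908/0.059172 ≈ 0.1.

μ₀ = 0.1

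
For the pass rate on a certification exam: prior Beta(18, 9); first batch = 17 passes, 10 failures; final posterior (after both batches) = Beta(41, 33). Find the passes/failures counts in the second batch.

6 passes and 14 failures

Sequential conjugate updates are equivalent to a single update on the pooled data, so total successes = posterior α − prior α and total failures = posterior β − prior β.
Total across both batches: 41−18=23 passes, 33−9=24 failures.
Subtract the first batch: 23−17=6 passes and 24−10=14 failures.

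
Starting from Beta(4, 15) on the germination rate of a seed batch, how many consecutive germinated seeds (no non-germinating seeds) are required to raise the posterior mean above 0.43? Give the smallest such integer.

k = 8

After k germinated seeds and 0 non-germinating seeds the posterior is Beta(4+k, 15), with mean (4+k)/(4+15+k).
Set (4+k)/(19+k) > 0.43 and solve: k > (0.43·19 − 4)/(1 − 0.43) = 7.316.
The smallest integer exceeding 7.316 is 8.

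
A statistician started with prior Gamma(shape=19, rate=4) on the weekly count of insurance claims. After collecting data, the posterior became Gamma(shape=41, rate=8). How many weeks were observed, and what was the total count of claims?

n = 4 weeks with total 22 claims

Gamma–Poisson conjugacy: posterior shape = α + Σxᵢ, posterior rate = β + n.
Matching: Σxᵢ = 41 − 19 = 22 and n = 8 − 4 = 4.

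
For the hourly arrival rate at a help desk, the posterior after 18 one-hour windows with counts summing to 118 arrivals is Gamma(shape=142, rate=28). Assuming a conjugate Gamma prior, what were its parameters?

Gamma–Poisson conjugacy: posterior shape = α + Σxᵢ, posterior rate = β + n.
So α = 142 − 118 = 24 and β = 28 − 18 = 10.

Gamma(shape=24, rate=10)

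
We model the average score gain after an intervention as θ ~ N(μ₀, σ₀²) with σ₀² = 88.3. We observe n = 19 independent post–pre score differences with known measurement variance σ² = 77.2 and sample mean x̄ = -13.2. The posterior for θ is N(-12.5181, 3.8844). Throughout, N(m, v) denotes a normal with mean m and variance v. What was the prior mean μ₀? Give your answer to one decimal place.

μ₀ = 2.3

With known observation variance, the Normal–Normal posterior has precision τ_n = τ₀ + n/σ² and mean μ_n = (τ₀μ₀ + (n/σ²)x̄)/τ_n.
Here τ₀ = 1/88.3 = 0.011325 and τ_data = 19/77.2 = 0.246114, so τ_n = 0.257439.
Rearranging for μ₀: μ₀ = (μ_n·τ_n − τ_data·x̄)/τ₀ = (-12.5181·0.257439 − 0.246114·-13.2) / 0.011325 = 0.026058/0.011325 ≈ 2.3.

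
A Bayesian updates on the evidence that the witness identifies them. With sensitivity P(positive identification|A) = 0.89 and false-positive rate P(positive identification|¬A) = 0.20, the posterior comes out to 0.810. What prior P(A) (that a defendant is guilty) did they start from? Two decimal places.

In odds form, posterior odds = prior odds × likelihood ratio, so prior odds = posterior odds ÷ LR.
Posterior odds = 0.810/(1−0.810) = 4.2632. LR = 0.89/0.20 = 4.4500.
Prior odds = 4.2632/4.4500 = 0.9580, so P(A) = 0.9580/(1+0.9580) ≈ 0.49.

P(A) = 0.49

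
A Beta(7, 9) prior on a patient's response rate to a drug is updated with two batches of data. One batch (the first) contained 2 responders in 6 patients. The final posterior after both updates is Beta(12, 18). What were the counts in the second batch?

3 responders and 5 non-responders

Because Beta–binomial updating is additive in the counts, the combined data contributed (α_post−α_prior, β_post−β_prior) successes and failures.
Total across both batches: 12−7=5 responders, 18−9=9 non-responders.
Subtract the first batch: 5−2=3 responders and 9−4=5 non-responders.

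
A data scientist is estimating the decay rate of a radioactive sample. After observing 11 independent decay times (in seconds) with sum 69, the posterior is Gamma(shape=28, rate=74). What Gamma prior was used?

Gamma–exponential conjugacy: posterior shape = α + n, posterior rate = β + Σtᵢ.
So α = 28 − 11 = 17 and β = 74 − 69 = 5.

Gamma(shape=17, rate=5)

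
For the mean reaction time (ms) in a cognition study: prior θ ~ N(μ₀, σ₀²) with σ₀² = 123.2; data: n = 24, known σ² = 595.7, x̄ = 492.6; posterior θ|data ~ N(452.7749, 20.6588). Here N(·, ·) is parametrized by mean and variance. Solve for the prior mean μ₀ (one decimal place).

With known observation variance, the Normal–Normal posterior has precision τ_n = τ₀ + n/σ² and mean μ_n = (τ₀μ₀ + (n/σ²)x̄)/τ_n.
Here τ₀ = 1/123.2 = 0.008117 and τ_data = 24/595.7 = 0.040289, so τ_n = 0.048406.
Rearranging for μ₀: μ₀ = (μ_n·τ_n − τ_data·x̄)/τ₀ = (452.7749·0.048406 − 0.040289·492.6) / 0.008117 = 2.070660/0.008117 ≈ 255.1.

μ₀ = 255.1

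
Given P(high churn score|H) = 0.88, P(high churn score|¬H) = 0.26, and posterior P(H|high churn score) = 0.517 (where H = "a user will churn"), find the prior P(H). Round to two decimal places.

P(H) = 0.24

Bayes' rule in odds form gives O(H|E) = O(H)·[P(E|H)/P(E|¬H)], hence O(H) = O(H|E)/LR.
Posterior odds = 0.517/(1−0.517) = 1.0704. LR = 0.88/0.26 = 3.3846.
Prior odds = 1.0704/3.3846 = 0.3163, so P(H) = 0.3163/(1+0.3163) ≈ 0.24.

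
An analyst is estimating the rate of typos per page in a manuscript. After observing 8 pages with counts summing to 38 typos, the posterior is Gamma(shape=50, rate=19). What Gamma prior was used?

Gamma(shape=12, rate=11)

Gamma–Poisson conjugacy: posterior shape = α + Σxᵢ, posterior rate = β + n.
So α = 50 − 38 = 12 and β = 19 − 8 = 11.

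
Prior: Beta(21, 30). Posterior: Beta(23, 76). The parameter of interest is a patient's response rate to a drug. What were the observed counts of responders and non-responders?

2 responders and 46 non-responders

Under Beta–binomial conjugacy the posterior parameters are (α+s, β+f).
So s = 23 − 21 = 2 and f = 76 − 30 = 46.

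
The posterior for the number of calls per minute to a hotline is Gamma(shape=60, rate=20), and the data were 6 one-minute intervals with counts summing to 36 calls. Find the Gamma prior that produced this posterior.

Gamma–Poisson conjugacy: posterior shape = α + Σxᵢ, posterior rate = β + n.
So α = 60 − 36 = 24 and β = 20 − 6 = 14.

Gamma(shape=24, rate=14)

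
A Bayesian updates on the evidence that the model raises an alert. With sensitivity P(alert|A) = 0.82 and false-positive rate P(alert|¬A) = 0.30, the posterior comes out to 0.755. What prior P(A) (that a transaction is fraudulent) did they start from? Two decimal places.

Bayes' rule in odds form gives O(A|E) = O(A)·[P(E|A)/P(E|¬A)], hence O(A) = O(A|E)/LR.
Posterior odds = 0.755/(1−0.755) = 3.0816. LR = 0.82/0.30 = 2.7333.
Prior odds = 3.0816/2.7333 = 1.1274, so P(A) = 1.1274/(1+1.1274) ≈ 0.53.

P(A) = 0.53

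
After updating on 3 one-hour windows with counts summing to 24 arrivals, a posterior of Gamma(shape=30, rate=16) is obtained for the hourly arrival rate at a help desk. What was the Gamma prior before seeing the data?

Gamma(shape=6, rate=13)

A Gamma(α, β) prior (rate parametrization) on a Poisson rate with n observations summing to S gives posterior Gamma(α+S, β+n).
So α = 30 − 24 = 6 and β = 16 − 3 = 13.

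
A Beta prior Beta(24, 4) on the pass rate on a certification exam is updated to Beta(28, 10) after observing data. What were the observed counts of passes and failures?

Under Beta–binomial conjugacy the posterior parameters are (a+s, b+f).
So s = 28 − 24 = 4 and f = 10 − 4 = 6.

4 passes and 6 failures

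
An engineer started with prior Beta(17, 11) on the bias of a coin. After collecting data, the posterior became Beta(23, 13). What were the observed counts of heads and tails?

A Beta(a, b) prior with s successes and f failures in binomial data gives a Beta(a+s, b+f) posterior.
So s = 23 − 17 = 6 and f = 13 − 11 = 2.

6 heads and 2 tails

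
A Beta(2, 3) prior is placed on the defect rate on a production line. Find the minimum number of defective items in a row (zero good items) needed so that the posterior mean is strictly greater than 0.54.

k = 2

After k defective items and 0 good items the posterior is Beta(2+k, 3), with mean (2+k)/(2+3+k).
Set (2+k)/(5+k) > 0.54 and solve: k > (0.54·5 − 2)/(1 − 0.54) = 1.522.
The smallest integer exceeding 1.522 is 2, and checking k=2: (4)/(7) = 0.5714 > 0.54.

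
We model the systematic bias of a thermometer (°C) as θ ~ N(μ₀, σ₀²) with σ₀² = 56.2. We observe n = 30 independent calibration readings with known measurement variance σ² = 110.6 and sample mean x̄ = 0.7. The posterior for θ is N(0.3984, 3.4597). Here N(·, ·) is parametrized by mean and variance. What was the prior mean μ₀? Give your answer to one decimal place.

μ₀ = -4.2

With known observation variance, the Normal–Normal posterior has precision τ_n = τ₀ + n/σ² and mean μ_n = (τ₀μ₀ + (n/σ²)x̄)/τ_n.
Here τ₀ = 1/56.2 = 0.017794 and τ_data = 30/110.6 = 0.271248, so τ_n = 0.289042.
Rearranging for μ₀: μ₀ = (μ_n·τ_n − τ_data·x̄)/τ₀ = (0.3984·0.289042 − 0.271248·0.7) / 0.017794 = -0.074719/0.017794 ≈ -4.2.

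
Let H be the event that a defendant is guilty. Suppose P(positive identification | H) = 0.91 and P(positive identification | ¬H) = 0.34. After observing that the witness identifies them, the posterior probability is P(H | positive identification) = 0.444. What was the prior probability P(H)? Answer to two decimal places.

P(H) = 0.23

In odds form, posterior odds = prior odds × likelihood ratio, so prior odds = posterior odds ÷ LR.
Posterior odds = 0.444/(1−0.444) = 0.7986. LR = 0.91/0.34 = 2.6765.
Prior odds = 0.7986/2.6765 = 0.2984, so P(H) = 0.2984/(1+0.2984) ≈ 0.23.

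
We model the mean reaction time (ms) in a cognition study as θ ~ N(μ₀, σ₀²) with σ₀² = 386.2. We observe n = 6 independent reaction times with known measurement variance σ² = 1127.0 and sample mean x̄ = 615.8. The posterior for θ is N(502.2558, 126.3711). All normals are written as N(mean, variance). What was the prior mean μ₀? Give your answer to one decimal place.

μ₀ = 268.8

With known observation variance, the Normal–Normal posterior has precision τ_n = τ₀ + n/σ² and mean μ_n = (τ₀μ₀ + (n/σ²)x̄)/τ_n.
Here τ₀ = 1/386.2 = 0.002589 and τ_data = 6/1127.0 = 0.005324, so τ_n = 0.007913.
Rearranging for μ₀: μ₀ = (μ_n·τ_n − τ_data·x̄)/τ₀ = (502.2558·0.007913 − 0.005324·615.8) / 0.002589 = 0.695831/0.002589 ≈ 268.8.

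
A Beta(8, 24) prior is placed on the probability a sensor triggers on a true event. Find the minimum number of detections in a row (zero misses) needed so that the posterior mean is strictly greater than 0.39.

After k detections and 0 misses the posterior is Beta(8+k, 24), with mean (8+k)/(8+24+k).
Set (8+k)/(32+k) > 0.39 and solve: k > (0.39·32 − 8)/(1 − 0.39) = 7.344.
The smallest integer exceeding 7.344 is 8, and checking k=8: (16)/(40) = 0.4000 > 0.39.

k = 8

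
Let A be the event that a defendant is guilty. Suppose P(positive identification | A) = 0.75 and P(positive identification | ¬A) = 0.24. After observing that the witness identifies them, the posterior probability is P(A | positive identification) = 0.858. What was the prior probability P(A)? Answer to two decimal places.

In odds form, posterior odds = prior odds × likelihood ratio, so prior odds = posterior odds ÷ LR.
Posterior odds = 0.858/(1−0.858) = 6.0423. LR = 0.75/0.24 = 3.1250.
Prior odds = 6.0423/3.1250 = 1.9335, so P(A) = 1.9335/(1+1.9335) ≈ 0.66.

P(A) = 0.66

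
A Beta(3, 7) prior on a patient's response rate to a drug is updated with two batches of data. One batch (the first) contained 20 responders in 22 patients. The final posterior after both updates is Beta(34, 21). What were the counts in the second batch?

Sequential conjugate updates are equivalent to a single update on the pooled data, so total successes = posterior α − prior α and total failures = posterior β − prior β.
Total across both batches: 34−3=31 responders, 21−7=14 non-responders.
Subtract the first batch: 31−20=11 responders and 14−2=12 non-responders.

11 responders and 12 non-responders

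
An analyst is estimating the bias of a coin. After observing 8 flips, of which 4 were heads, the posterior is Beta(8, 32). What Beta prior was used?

Beta is conjugate to the binomial likelihood: posterior = Beta(α+s, β+f).
Subtract the data counts: 8−4=4, 32−4=28.

Beta(4, 28)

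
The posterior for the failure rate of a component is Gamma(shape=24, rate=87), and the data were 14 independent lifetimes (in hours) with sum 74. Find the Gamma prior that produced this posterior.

Gamma(shape=10, rate=13)

For an exponential likelihood with a Gamma(α, β) prior on the rate, n observations with total T give posterior Gamma(α+n, β+T).
So α = 24 − 14 = 10 and β = 87 − 74 = 13.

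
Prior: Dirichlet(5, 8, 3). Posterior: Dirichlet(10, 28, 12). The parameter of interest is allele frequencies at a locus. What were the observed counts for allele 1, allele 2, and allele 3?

For a Dirichlet(α) prior with multinomial counts c, the posterior is Dirichlet(α + c) componentwise.
Counts are posterior − prior componentwise: 10−5=5, 28−8=20, 12−3=9.

counts (5, 20, 9)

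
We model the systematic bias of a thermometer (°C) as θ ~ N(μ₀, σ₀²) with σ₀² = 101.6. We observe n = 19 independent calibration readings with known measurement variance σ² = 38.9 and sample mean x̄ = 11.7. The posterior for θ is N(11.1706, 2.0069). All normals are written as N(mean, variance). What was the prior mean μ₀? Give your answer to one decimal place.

μ₀ = -15.1

With known observation variance, the Normal–Normal posterior has precision τ_n = τ₀ + n/σ² and mean μ_n = (τ₀μ₀ + (n/σ²)x̄)/τ_n.
Here τ₀ = 1/101.6 = 0.009843 and τ_data = 19/38.9 = 0.488432, so τ_n = 0.498275.
Rearranging for μ₀: μ₀ = (μ_n·τ_n − τ_data·x̄)/τ₀ = (11.1706·0.498275 − 0.488432·11.7) / 0.009843 = -0.148624/0.009843 ≈ -15.1.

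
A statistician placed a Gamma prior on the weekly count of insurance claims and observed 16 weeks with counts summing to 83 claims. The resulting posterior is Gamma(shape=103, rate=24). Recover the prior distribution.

Gamma(shape=20, rate=8)

Gamma–Poisson conjugacy: posterior shape = α + Σxᵢ, posterior rate = β + n.
So α = 103 − 83 = 20 and β = 24 − 16 = 8.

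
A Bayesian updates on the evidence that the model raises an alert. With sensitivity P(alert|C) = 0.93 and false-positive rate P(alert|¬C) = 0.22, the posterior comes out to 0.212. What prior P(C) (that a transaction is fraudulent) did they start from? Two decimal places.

In odds form, posterior odds = prior odds × likelihood ratio, so prior odds = posterior odds ÷ LR.
Posterior odds = 0.212/(1−0.212) = 0.2690. LR = 0.93/0.22 = 4.2273.
Prior odds = 0.2690/4.2273 = 0.0636, so P(C) = 0.0636/(1+0.0636) ≈ 0.06.

P(C) = 0.06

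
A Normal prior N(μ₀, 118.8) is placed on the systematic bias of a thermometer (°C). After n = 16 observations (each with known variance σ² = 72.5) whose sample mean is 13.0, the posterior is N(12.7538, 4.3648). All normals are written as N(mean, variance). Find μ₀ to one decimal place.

μ₀ = 6.3

The posterior mean is a precision-weighted average: μ_n = (τ₀μ₀ + τ_data·x̄)/(τ₀+τ_data), with τ₀=1/σ₀² and τ_data=n/σ².
Here τ₀ = 1/118.8 = 0.008418 and τ_data = 16/72.5 = 0.220690, so τ_n = 0.229108.
Rearranging for μ₀: μ₀ = (μ_n·τ_n − τ_data·x̄)/τ₀ = (12.7538·0.229108 − 0.220690·13.0) / 0.008418 = 0.053028/0.008418 ≈ 6.3.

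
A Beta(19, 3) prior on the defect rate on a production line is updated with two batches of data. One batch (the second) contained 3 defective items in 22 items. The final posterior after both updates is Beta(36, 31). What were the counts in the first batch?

14 defective items and 9 good items

Because Beta–binomial updating is additive in the counts, the combined data contributed (α_post−α_prior, β_post−β_prior) successes and failures.
Total across both batches: 36−19=17 defective items, 31−3=28 good items.
Subtract the second batch: 17−3=14 defective items and 28−19=9 good items.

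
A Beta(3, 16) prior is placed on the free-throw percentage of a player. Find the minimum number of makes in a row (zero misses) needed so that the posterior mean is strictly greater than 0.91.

After k makes and 0 misses the posterior is Beta(3+k, 16), with mean (3+k)/(3+16+k).
Set (3+k)/(19+k) > 0.91 and solve: k > (0.91·19 − 3)/(1 − 0.91) = 158.778.
The smallest integer exceeding 158.778 is 159, and checking k=159: (162)/(178) = 0.9101 > 0.91.

k = 159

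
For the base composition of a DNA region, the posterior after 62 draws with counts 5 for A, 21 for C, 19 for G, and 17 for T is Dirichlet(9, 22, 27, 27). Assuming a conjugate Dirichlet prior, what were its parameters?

Dirichlet(4, 1, 8, 10)

For a Dirichlet(α) prior with multinomial counts c, the posterior is Dirichlet(α + c) componentwise.
Subtract each count from the matching posterior parameter: 9−5=4, 22−21=1, 27−19=8, 27−17=10.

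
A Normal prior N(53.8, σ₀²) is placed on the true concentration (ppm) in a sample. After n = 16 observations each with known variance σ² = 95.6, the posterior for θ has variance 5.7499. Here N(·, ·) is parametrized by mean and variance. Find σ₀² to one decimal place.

σ₀² = 152.6

For the Normal–Normal model with known σ², precisions add: τ_n = τ₀ + n/σ².
So 1/σ₀² = 1/5.7499 − 16/95.6 = 0.173916 − 0.167364 = 0.006552.
Hence σ₀² = 1/0.006552 ≈ 152.6.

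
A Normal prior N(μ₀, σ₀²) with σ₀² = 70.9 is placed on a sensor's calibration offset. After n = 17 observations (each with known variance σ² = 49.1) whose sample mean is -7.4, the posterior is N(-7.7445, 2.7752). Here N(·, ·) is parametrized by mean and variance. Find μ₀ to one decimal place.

With known observation variance, the Normal–Normal posterior has precision τ_n = τ₀ + n/σ² and mean μ_n = (τ₀μ₀ + (n/σ²)x̄)/τ_n.
Here τ₀ = 1/70.9 = 0.014104 and τ_data = 17/49.1 = 0.346232, so τ_n = 0.360336.
Rearranging for μ₀: μ₀ = (μ_n·τ_n − τ_data·x̄)/τ₀ = (-7.7445·0.360336 − 0.346232·-7.4) / 0.014104 = -0.228505/0.014104 ≈ -16.2.

μ₀ = -16.2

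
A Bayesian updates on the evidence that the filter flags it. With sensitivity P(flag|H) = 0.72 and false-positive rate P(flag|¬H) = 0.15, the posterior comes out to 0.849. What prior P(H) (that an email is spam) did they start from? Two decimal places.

P(H) = 0.54

Bayes' rule in odds form gives O(H|E) = O(H)·[P(E|H)/P(E|¬H)], hence O(H) = O(H|E)/LR.
Posterior odds = 0.849/(1−0.849) = 5.6225. LR = 0.72/0.15 = 4.8000.
Prior odds = 5.6225/4.8000 = 1.1714, so P(H) = 1.1714/(1+1.1714) ≈ 0.54.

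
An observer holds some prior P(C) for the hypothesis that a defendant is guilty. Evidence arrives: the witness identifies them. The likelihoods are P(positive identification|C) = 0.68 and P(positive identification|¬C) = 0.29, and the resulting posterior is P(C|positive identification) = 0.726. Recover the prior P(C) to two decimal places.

P(C) = 0.53

In odds form, posterior odds = prior odds × likelihood ratio, so prior odds = posterior odds ÷ LR.
Posterior odds = 0.726/(1−0.726) = 2.6496. LR = 0.68/0.29 = 2.3448.
Prior odds = 2.6496/2.3448 = 1.1300, so P(C) = 1.1300/(1+1.1300) ≈ 0.53.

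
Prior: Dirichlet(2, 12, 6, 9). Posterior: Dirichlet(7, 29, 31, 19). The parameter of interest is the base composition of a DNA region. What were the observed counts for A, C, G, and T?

For a Dirichlet(α) prior with multinomial counts c, the posterior is Dirichlet(α + c) componentwise.
Counts are posterior − prior componentwise: 7−2=5, 29−12=17, 31−6=25, 19−9=10.

counts (5, 17, 25, 10)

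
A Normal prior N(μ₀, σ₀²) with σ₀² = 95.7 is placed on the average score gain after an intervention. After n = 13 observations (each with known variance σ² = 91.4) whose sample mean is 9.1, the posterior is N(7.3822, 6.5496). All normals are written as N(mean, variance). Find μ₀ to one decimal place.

The posterior mean is a precision-weighted average: μ_n = (τ₀μ₀ + τ_data·x̄)/(τ₀+τ_data), with τ₀=1/σ₀² and τ_data=n/σ².
Here τ₀ = 1/95.7 = 0.010449 and τ_data = 13/91.4 = 0.142232, so τ_n = 0.152681.
Rearranging for μ₀: μ₀ = (μ_n·τ_n − τ_data·x̄)/τ₀ = (7.3822·0.152681 − 0.142232·9.1) / 0.010449 = -0.167190/0.010449 ≈ -16.0.

μ₀ = -16.0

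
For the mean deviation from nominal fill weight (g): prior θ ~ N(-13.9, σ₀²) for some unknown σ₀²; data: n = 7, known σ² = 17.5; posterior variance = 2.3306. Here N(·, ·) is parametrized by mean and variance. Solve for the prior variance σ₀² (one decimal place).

For the Normal–Normal model with known σ², precisions add: τ_n = τ₀ + n/σ².
So 1/σ₀² = 1/2.3306 − 7/17.5 = 0.429074 − 0.400000 = 0.029074.
Hence σ₀² = 1/0.029074 ≈ 34.4.

σ₀² = 34.4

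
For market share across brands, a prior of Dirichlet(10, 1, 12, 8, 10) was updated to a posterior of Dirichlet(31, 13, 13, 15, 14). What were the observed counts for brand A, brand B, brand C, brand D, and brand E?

For a Dirichlet(α) prior with multinomial counts c, the posterior is Dirichlet(α + c) componentwise.
Counts are posterior − prior componentwise: 31−10=21, 13−1=12, 13−12=1, 15−8=7, 14−10=4.

counts (21, 12, 1, 7, 4)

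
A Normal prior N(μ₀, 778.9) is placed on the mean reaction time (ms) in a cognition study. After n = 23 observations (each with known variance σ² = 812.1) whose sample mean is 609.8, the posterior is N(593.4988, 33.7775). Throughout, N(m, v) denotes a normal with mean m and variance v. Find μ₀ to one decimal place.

μ₀ = 233.9

The posterior mean is a precision-weighted average: μ_n = (τ₀μ₀ + τ_data·x̄)/(τ₀+τ_data), with τ₀=1/σ₀² and τ_data=n/σ².
Here τ₀ = 1/778.9 = 0.001284 and τ_data = 23/812.1 = 0.028322, so τ_n = 0.029606.
Rearranging for μ₀: μ₀ = (μ_n·τ_n − τ_data·x̄)/τ₀ = (593.4988·0.029606 − 0.028322·609.8) / 0.001284 = 0.300370/0.001284 ≈ 233.9.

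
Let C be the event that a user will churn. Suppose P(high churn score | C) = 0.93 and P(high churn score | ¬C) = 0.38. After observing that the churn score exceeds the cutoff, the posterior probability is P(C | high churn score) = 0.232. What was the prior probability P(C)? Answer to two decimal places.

P(C) = 0.11

Bayes' rule in odds form gives O(C|E) = O(C)·[P(E|C)/P(E|¬C)], hence O(C) = O(C|E)/LR.
Posterior odds = 0.232/(1−0.232) = 0.3021. LR = 0.93/0.38 = 2.4474.
Prior odds = 0.3021/2.4474 = 0.1234, so P(C) = 0.1234/(1+0.1234) ≈ 0.11.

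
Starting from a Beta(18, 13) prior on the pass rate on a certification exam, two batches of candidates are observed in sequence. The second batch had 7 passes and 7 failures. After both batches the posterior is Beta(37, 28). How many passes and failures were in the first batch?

Because Beta–binomial updating is additive in the counts, the combined data contributed (α_post−α_prior, β_post−β_prior) successes and failures.
Total across both batches: 37−18=19 passes, 28−13=15 failures.
Subtract the second batch: 19−7=12 passes and 15−7=8 failures.

12 passes and 8 failures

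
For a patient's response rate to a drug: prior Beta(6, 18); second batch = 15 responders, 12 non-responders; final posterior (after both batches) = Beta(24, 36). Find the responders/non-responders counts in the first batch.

3 responders and 6 non-responders

Because Beta–binomial updating is additive in the counts, the combined data contributed (α_post−α_prior, β_post−β_prior) successes and failures.
Total across both batches: 24−6=18 responders, 36−18=18 non-responders.
Subtract the second batch: 18−15=3 responders and 18−12=6 non-responders.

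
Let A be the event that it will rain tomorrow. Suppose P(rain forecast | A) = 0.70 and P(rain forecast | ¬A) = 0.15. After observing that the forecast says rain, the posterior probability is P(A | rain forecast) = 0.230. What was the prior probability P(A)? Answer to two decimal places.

P(A) = 0.06

Bayes' rule in odds form gives O(A|E) = O(A)·[P(E|A)/P(E|¬A)], hence O(A) = O(A|E)/LR.
Posterior odds = 0.230/(1−0.230) = 0.2987. LR = 0.70/0.15 = 4.6667.
Prior odds = 0.2987/4.6667 = 0.0640, so P(A) = 0.0640/(1+0.0640) ≈ 0.06.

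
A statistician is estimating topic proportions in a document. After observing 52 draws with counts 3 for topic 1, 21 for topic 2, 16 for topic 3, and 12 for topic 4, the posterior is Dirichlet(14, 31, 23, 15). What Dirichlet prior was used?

Dirichlet(11, 10, 7, 3)

For a Dirichlet(α) prior with multinomial counts c, the posterior is Dirichlet(α + c) componentwise.
Subtract each count from the matching posterior parameter: 14−3=11, 31−21=10, 23−16=7, 15−12=3.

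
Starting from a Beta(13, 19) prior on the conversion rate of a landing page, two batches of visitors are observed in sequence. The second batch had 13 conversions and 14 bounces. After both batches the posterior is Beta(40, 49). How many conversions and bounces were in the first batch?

14 conversions and 16 bounces

Because Beta–binomial updating is additive in the counts, the combined data contributed (α_post−α_prior, β_post−β_prior) successes and failures.
Total across both batches: 40−13=27 conversions, 49−19=30 bounces.
Subtract the second batch: 27−13=14 conversions and 30−14=16 bounces.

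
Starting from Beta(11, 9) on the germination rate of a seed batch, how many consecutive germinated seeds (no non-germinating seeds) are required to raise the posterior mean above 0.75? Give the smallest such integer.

After k germinated seeds and 0 non-germinating seeds the posterior is Beta(11+k, 9), with mean (11+k)/(11+9+k).
Set (11+k)/(20+k) > 0.75 and solve: k > (0.75·20 − 11)/(1 − 0.75) = 16.000.
The smallest integer exceeding 16.000 is 17.

k = 17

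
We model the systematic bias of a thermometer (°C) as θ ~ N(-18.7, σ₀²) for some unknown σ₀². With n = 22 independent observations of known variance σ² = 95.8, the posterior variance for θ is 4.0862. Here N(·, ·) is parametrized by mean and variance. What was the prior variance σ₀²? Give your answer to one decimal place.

σ₀² = 66.3

For the Normal–Normal model with known σ², precisions add: τ_n = τ₀ + n/σ².
So 1/σ₀² = 1/4.0862 − 22/95.8 = 0.244726 − 0.229645 = 0.015081.
Hence σ₀² = 1/0.015081 ≈ 66.3.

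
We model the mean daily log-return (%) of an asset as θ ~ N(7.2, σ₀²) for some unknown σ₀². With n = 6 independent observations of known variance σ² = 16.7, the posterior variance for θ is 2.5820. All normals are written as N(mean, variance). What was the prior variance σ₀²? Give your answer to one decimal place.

σ₀² = 35.7

Posterior precision equals prior precision plus data precision: 1/σ_n² = 1/σ₀² + n/σ².
So 1/σ₀² = 1/2.5820 − 6/16.7 = 0.387297 − 0.359281 = 0.028016.
Hence σ₀² = 1/0.028016 ≈ 35.7.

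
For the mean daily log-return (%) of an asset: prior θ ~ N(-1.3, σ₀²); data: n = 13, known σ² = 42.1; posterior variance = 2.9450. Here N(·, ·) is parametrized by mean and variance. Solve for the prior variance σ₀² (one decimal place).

For the Normal–Normal model with known σ², precisions add: τ_n = τ₀ + n/σ².
So 1/σ₀² = 1/2.9450 − 13/42.1 = 0.339559 − 0.308789 = 0.030770.
Hence σ₀² = 1/0.030770 ≈ 32.5.

σ₀² = 32.5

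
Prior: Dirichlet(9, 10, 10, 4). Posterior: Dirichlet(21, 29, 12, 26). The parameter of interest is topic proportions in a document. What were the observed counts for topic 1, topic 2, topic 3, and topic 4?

counts (12, 19, 2, 22)

For a Dirichlet(α) prior with multinomial counts c, the posterior is Dirichlet(α + c) componentwise.
Counts are posterior − prior componentwise: 21−9=12, 29−10=19, 12−10=2, 26−4=22.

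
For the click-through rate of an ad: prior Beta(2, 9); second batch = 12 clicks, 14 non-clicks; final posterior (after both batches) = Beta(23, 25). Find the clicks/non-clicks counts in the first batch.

9 clicks and 2 non-clicks

Because Beta–binomial updating is additive in the counts, the combined data contributed (α_post−α_prior, β_post−β_prior) successes and failures.
Total across both batches: 23−2=21 clicks, 25−9=16 non-clicks.
Subtract the second batch: 21−12=9 clicks and 16−14=2 non-clicks.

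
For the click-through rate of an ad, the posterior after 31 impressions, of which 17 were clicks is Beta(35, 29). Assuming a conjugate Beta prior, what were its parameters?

Beta(18, 15)

Beta is conjugate to the binomial likelihood: posterior = Beta(α+s, β+f).
Subtract the data counts: 35−17=18, 29−14=15.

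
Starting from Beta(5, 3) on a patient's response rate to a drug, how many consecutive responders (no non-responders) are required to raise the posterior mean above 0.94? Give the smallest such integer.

k = 43

After k responders and 0 non-responders the posterior is Beta(5+k, 3), with mean (5+k)/(5+3+k).
Set (5+k)/(8+k) > 0.94 and solve: k > (0.94·8 − 5)/(1 − 0.94) = 42.000.
The smallest integer exceeding 42.000 is 43, and checking k=43: (48)/(51) = 0.9412 > 0.94.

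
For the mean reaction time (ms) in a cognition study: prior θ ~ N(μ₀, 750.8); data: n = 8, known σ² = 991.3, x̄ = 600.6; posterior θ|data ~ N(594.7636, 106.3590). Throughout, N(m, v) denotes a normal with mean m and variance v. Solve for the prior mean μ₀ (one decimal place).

The posterior mean is a precision-weighted average: μ_n = (τ₀μ₀ + τ_data·x̄)/(τ₀+τ_data), with τ₀=1/σ₀² and τ_data=n/σ².
Here τ₀ = 1/750.8 = 0.001332 and τ_data = 8/991.3 = 0.008070, so τ_n = 0.009402.
Rearranging for μ₀: μ₀ = (μ_n·τ_n − τ_data·x̄)/τ₀ = (594.7636·0.009402 − 0.008070·600.6) / 0.001332 = 0.745125/0.001332 ≈ 559.4.

μ₀ = 559.4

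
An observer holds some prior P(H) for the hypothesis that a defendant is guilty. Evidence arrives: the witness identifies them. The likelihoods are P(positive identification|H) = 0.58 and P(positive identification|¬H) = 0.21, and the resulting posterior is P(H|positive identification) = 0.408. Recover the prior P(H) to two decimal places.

P(H) = 0.20

In odds form, posterior odds = prior odds × likelihood ratio, so prior odds = posterior odds ÷ LR.
Posterior odds = 0.408/(1−0.408) = 0.6892. LR = 0.58/0.21 = 2.7619.
Prior odds = 0.6892/2.7619 = 0.2495, so P(H) = 0.2495/(1+0.2495) ≈ 0.20.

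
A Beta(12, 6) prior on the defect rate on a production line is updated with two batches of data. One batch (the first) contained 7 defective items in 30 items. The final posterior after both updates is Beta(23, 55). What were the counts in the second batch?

Sequential conjugate updates are equivalent to a single update on the pooled data, so total successes = posterior α − prior α and total failures = posterior β − prior β.
Total across both batches: 23−12=11 defective items, 55−6=49 good items.
Subtract the first batch: 11−7=4 defective items and 49−23=26 good items.

4 defective items and 26 good items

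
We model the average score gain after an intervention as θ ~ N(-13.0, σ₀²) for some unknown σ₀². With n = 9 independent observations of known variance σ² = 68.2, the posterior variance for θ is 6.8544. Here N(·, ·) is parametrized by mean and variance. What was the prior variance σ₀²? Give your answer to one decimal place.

Posterior precision equals prior precision plus data precision: 1/σ_n² = 1/σ₀² + n/σ².
So 1/σ₀² = 1/6.8544 − 9/68.2 = 0.145892 − 0.131965 = 0.013927.
Hence σ₀² = 1/0.013927 ≈ 71.8.

σ₀² = 71.8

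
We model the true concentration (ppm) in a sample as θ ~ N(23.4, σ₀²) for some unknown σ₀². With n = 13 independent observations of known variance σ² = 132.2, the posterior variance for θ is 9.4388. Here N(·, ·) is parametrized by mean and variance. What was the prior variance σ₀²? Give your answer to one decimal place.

For the Normal–Normal model with known σ², precisions add: τ_n = τ₀ + n/σ².
So 1/σ₀² = 1/9.4388 − 13/132.2 = 0.105946 − 0.098336 = 0.007610.
Hence σ₀² = 1/0.007610 ≈ 131.4.

σ₀² = 131.4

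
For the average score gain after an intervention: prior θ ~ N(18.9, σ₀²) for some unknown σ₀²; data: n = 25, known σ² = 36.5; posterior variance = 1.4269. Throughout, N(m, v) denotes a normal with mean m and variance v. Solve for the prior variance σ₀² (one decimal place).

σ₀² = 62.9

For the Normal–Normal model with known σ², precisions add: τ_n = τ₀ + n/σ².
So 1/σ₀² = 1/1.4269 − 25/36.5 = 0.700820 − 0.684932 = 0.015888.
Hence σ₀² = 1/0.015888 ≈ 62.9.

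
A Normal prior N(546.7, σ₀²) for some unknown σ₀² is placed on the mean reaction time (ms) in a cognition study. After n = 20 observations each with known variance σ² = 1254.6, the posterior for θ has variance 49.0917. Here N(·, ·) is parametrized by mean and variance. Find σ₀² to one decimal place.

Posterior precision equals prior precision plus data precision: 1/σ_n² = 1/σ₀² + n/σ².
So 1/σ₀² = 1/49.0917 − 20/1254.6 = 0.020370 − 0.015941 = 0.004429.
Hence σ₀² = 1/0.004429 ≈ 225.8.

σ₀² = 225.8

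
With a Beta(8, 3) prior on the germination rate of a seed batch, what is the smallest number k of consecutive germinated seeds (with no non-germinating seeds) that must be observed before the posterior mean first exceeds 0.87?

After k germinated seeds and 0 non-germinating seeds the posterior is Beta(8+k, 3), with mean (8+k)/(8+3+k).
Set (8+k)/(11+k) > 0.87 and solve: k > (0.87·11 − 8)/(1 − 0.87) = 12.077.
The smallest integer exceeding 12.077 is 13, and checking k=13: (21)/(24) = 0.8750 > 0.87.

k = 13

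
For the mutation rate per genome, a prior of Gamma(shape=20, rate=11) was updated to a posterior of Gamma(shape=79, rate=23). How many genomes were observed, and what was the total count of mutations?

A Gamma(α, β) prior (rate parametrization) on a Poisson rate with n observations summing to S gives posterior Gamma(α+S, β+n).
Matching: Σxᵢ = 79 − 20 = 59 and n = 23 − 11 = 12.

n = 12 genomes with total 59 mutations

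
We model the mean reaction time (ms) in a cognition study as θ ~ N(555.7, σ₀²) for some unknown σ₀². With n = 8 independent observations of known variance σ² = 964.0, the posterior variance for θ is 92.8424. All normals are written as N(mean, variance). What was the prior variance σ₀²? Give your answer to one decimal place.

For the Normal–Normal model with known σ², precisions add: τ_n = τ₀ + n/σ².
So 1/σ₀² = 1/92.8424 − 8/964.0 = 0.010771 − 0.008299 = 0.002472.
Hence σ₀² = 1/0.002472 ≈ 404.5.

σ₀² = 404.5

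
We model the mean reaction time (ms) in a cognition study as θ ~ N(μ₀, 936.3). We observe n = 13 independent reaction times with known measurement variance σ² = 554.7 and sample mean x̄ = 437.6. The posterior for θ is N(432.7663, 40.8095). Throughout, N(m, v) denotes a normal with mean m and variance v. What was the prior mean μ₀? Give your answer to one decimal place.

The posterior mean is a precision-weighted average: μ_n = (τ₀μ₀ + τ_data·x̄)/(τ₀+τ_data), with τ₀=1/σ₀² and τ_data=n/σ².
Here τ₀ = 1/936.3 = 0.001068 and τ_data = 13/554.7 = 0.023436, so τ_n = 0.024504.
Rearranging for μ₀: μ₀ = (μ_n·τ_n − τ_data·x̄)/τ₀ = (432.7663·0.024504 − 0.023436·437.6) / 0.001068 = 0.348912/0.001068 ≈ 326.7.

μ₀ = 326.7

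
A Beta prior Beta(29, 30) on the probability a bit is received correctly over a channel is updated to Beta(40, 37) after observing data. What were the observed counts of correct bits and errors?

11 correct bits and 7 errors

Under Beta–binomial conjugacy the posterior parameters are (a+s, b+f).
Match parameters: s=40−29=11, f=37−30=7.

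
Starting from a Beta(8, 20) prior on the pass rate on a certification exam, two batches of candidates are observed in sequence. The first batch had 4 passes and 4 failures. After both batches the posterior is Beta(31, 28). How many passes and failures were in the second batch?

19 passes and 4 failures

Sequential conjugate updates are equivalent to a single update on the pooled data, so total successes = posterior α − prior α and total failures = posterior β − prior β.
Total across both batches: 31−8=23 passes, 28−20=8 failures.
Subtract the first batch: 23−4=19 passes and 8−4=4 failures.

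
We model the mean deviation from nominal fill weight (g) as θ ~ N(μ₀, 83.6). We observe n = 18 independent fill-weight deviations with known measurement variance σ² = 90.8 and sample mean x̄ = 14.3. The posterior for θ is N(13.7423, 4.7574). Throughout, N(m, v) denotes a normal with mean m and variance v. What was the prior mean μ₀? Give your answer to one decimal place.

μ₀ = 4.5

With known observation variance, the Normal–Normal posterior has precision τ_n = τ₀ + n/σ² and mean μ_n = (τ₀μ₀ + (n/σ²)x̄)/τ_n.
Here τ₀ = 1/83.6 = 0.011962 and τ_data = 18/90.8 = 0.198238, so τ_n = 0.210200.
Rearranging for μ₀: μ₀ = (μ_n·τ_n − τ_data·x̄)/τ₀ = (13.7423·0.210200 − 0.198238·14.3) / 0.011962 = 0.053828/0.011962 ≈ 4.5.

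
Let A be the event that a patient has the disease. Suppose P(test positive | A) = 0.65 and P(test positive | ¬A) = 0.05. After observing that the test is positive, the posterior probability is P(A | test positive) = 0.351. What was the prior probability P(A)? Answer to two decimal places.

Bayes' rule in odds form gives O(A|E) = O(A)·[P(E|A)/P(E|¬A)], hence O(A) = O(A|E)/LR.
Posterior odds = 0.351/(1−0.351) = 0.5408. LR = 0.65/0.05 = 13.0000.
Prior odds = 0.5408/13.0000 = 0.0416, so P(A) = 0.0416/(1+0.0416) ≈ 0.04.

P(A) = 0.04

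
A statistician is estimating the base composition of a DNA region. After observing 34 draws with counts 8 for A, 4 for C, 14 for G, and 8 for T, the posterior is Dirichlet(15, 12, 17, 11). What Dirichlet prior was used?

Dirichlet(7, 8, 3, 3)

For a Dirichlet(α) prior with multinomial counts c, the posterior is Dirichlet(α + c) componentwise.
Subtract each count from the matching posterior parameter: 15−8=7, 12−4=8, 17−14=3, 11−8=3.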